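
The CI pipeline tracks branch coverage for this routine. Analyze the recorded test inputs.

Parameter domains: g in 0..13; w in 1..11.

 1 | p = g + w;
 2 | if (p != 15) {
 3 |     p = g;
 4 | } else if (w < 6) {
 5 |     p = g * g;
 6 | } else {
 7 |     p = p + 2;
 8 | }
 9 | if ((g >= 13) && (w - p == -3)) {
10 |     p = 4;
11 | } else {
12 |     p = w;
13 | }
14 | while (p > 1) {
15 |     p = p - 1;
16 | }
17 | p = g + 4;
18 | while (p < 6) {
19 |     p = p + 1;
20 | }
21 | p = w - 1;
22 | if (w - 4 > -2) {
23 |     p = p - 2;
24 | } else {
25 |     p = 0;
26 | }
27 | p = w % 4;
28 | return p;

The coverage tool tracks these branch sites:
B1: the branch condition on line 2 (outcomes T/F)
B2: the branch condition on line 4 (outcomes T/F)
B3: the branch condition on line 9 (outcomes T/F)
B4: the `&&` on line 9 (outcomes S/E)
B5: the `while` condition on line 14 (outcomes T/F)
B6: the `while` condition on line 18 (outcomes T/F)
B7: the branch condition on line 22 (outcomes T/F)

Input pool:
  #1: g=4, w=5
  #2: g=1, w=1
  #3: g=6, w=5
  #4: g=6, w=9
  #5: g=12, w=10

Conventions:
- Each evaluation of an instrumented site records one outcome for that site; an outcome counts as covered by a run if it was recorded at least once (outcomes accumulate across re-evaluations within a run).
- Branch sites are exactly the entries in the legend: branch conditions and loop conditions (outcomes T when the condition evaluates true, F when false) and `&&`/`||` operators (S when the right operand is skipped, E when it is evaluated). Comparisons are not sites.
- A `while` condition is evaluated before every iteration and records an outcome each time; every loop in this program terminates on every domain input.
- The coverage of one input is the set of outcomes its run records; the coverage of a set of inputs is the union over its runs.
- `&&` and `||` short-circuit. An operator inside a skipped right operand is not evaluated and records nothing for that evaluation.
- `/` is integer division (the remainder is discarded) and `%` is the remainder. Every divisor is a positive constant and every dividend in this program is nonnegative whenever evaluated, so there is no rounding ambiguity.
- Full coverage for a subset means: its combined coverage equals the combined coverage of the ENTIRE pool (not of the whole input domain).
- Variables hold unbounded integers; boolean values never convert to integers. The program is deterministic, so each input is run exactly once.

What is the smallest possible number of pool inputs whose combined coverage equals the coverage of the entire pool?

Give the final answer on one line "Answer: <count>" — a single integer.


input #1 (g=4, w=5): events B1->T, B4->S, B3->F, B5->T, B5->T, B5->T, B5->T, B5->F, B6->F, B7->T; covers B1=T, B3=F, B4=S, B5=T, B5=F, B6=F, B7=T
input #2 (g=1, w=1): events B1->T, B4->S, B3->F, B5->F, B6->T, B6->F, B7->F; covers B1=T, B3=F, B4=S, B5=F, B6=T, B6=F, B7=F
input #3 (g=6, w=5): events B1->T, B4->S, B3->F, B5->T, B5->T, B5->T, B5->T, B5->F, B6->F, B7->T; covers B1=T, B3=F, B4=S, B5=T, B5=F, B6=F, B7=T
input #4 (g=6, w=9): events B1->F, B2->F, B4->S, B3->F, B5->T, B5->T, B5->T, B5->T, B5->T, B5->T, B5->T, B5->T, B5->F, B6->F, ...; covers B1=F, B2=F, B3=F, B4=S, B5=T, B5=F, B6=F, B7=T
input #5 (g=12, w=10): events B1->T, B4->S, B3->F, B5->T, B5->T, B5->T, B5->T, B5->T, B5->T, B5->T, B5->T, B5->T, B5->F, B6->F, ...; covers B1=T, B3=F, B4=S, B5=T, B5=F, B6=F, B7=T
the full pool covers 11 outcomes: B1=T, B1=F, B2=F, B3=F, B4=S, B5=T, B5=F, B6=T, B6=F, B7=T, B7=F
checked all size-1 subsets: none covers 11 outcomes (max 8/11)
size 2: inputs {2, 4} cover all 11 outcomes, and no lexicographically smaller subset of this size does
Answer: 2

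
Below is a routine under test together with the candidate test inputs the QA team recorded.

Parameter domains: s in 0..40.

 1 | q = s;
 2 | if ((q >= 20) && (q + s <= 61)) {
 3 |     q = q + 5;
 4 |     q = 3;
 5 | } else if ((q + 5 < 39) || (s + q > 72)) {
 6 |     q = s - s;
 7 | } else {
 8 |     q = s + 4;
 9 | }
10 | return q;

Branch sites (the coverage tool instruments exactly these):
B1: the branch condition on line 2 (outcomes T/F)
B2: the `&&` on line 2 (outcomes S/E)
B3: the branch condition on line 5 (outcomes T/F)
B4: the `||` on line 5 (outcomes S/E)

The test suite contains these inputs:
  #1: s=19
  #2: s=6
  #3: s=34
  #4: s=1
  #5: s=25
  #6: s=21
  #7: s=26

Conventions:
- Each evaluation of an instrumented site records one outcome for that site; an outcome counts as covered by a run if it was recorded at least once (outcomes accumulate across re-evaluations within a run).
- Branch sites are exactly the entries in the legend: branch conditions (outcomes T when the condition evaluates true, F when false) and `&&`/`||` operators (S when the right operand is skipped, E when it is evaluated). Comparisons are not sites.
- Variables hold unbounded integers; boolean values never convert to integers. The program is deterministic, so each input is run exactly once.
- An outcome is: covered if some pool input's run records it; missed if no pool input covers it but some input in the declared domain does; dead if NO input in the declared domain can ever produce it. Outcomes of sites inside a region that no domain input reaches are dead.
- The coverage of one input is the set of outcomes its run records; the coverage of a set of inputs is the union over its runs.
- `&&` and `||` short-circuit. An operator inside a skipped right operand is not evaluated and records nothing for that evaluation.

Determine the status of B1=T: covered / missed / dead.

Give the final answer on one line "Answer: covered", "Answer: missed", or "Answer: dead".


B1=T is recorded by pool input(s) 5, 6, 7 -> covered
Answer: covered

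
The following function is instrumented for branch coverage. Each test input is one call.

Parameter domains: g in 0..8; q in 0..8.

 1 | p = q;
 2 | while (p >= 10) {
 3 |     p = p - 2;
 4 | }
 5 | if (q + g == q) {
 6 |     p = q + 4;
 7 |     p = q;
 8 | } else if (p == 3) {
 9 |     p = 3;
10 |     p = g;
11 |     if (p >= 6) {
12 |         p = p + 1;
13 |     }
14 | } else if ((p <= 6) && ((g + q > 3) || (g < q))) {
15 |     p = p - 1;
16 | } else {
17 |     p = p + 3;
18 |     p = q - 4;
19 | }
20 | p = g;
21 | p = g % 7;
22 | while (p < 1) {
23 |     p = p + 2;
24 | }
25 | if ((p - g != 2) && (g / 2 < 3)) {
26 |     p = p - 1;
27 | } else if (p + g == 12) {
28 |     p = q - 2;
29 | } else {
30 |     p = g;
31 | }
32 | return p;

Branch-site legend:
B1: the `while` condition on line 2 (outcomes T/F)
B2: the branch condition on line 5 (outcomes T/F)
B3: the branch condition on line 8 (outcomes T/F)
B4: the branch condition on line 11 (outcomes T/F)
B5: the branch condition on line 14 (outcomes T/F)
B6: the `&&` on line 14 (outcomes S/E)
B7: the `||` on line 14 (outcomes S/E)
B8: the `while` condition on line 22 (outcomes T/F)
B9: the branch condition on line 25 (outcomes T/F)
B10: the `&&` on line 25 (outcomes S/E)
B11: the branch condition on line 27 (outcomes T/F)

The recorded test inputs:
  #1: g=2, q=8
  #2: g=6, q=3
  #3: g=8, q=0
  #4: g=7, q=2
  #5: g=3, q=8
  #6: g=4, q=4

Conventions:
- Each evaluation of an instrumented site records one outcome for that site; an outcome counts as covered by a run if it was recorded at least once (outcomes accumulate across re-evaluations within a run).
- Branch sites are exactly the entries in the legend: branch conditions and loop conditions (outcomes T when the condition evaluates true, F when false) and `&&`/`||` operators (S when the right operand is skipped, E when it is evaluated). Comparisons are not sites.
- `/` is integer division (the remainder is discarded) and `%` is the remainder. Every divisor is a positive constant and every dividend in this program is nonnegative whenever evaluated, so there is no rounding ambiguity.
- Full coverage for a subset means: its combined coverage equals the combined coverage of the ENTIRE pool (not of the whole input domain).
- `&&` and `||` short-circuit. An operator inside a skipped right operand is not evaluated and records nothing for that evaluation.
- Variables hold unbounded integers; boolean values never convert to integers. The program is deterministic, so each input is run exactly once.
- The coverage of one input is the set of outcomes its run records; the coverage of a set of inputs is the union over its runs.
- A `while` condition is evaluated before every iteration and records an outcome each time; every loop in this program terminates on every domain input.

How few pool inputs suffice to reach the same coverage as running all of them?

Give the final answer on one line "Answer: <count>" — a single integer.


run #1 (g=2, q=8) records B1=F, B2=F, B3=F, B5=F, B6=S, B8=F, B9=T, B10=E
run #2 (g=6, q=3) records B1=F, B2=F, B3=T, B4=T, B8=F, B9=F, B10=E, B11=T
run #3 (g=8, q=0) records B1=F, B2=F, B3=F, B5=T, B6=E, B7=S, B8=F, B9=F, B10=E, B11=F
run #4 (g=7, q=2) records B1=F, B2=F, B3=F, B5=T, B6=E, B7=S, B8=T, B8=F, B9=F, B10=E, B11=F
run #5 (g=3, q=8) records B1=F, B2=F, B3=F, B5=F, B6=S, B8=F, B9=T, B10=E
run #6 (g=4, q=4) records B1=F, B2=F, B3=F, B5=T, B6=E, B7=S, B8=F, B9=T, B10=E
together the pool reaches 17 outcomes: B1=F, B2=F, B3=T, B3=F, B4=T, B5=T, B5=F, B6=S, B6=E, B7=S, B8=T, B8=F, B9=T, B9=F, B10=E, B11=T, B11=F
every size-1 subset falls short of the 17 outcomes (best: 11/17)
every size-2 subset falls short of the 17 outcomes (best: 14/17)
at size 3, {1, 2, 4} reaches all 17 outcomes; every lexicographically earlier size-3 subset fails
Answer: 3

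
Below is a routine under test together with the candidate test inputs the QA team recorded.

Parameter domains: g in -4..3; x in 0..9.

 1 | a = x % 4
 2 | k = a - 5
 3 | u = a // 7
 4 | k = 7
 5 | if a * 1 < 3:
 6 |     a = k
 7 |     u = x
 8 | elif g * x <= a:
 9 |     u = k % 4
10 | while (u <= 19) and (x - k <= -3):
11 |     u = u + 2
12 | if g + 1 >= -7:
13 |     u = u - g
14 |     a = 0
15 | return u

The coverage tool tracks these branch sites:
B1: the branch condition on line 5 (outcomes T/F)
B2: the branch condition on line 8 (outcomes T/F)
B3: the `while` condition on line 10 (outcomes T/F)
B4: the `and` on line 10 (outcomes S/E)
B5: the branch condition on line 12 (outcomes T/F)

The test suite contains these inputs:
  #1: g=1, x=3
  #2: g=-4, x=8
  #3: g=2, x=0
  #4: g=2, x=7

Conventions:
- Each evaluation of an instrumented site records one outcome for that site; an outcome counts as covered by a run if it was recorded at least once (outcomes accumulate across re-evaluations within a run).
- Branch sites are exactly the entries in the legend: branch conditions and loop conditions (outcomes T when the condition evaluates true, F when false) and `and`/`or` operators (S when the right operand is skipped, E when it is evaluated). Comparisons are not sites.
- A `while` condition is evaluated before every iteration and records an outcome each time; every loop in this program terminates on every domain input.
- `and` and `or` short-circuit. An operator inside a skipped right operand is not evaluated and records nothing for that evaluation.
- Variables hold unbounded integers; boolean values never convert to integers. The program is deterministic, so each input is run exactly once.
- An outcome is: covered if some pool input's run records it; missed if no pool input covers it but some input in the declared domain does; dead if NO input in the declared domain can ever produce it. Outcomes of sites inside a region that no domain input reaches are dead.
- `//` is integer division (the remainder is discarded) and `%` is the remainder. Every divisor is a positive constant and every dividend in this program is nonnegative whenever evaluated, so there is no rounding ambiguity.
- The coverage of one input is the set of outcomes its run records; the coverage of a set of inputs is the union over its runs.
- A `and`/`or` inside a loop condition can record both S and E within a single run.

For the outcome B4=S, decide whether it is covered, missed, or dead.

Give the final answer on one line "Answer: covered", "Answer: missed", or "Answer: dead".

B4=S is recorded by pool input(s) 1, 3 -> covered

Answer: covered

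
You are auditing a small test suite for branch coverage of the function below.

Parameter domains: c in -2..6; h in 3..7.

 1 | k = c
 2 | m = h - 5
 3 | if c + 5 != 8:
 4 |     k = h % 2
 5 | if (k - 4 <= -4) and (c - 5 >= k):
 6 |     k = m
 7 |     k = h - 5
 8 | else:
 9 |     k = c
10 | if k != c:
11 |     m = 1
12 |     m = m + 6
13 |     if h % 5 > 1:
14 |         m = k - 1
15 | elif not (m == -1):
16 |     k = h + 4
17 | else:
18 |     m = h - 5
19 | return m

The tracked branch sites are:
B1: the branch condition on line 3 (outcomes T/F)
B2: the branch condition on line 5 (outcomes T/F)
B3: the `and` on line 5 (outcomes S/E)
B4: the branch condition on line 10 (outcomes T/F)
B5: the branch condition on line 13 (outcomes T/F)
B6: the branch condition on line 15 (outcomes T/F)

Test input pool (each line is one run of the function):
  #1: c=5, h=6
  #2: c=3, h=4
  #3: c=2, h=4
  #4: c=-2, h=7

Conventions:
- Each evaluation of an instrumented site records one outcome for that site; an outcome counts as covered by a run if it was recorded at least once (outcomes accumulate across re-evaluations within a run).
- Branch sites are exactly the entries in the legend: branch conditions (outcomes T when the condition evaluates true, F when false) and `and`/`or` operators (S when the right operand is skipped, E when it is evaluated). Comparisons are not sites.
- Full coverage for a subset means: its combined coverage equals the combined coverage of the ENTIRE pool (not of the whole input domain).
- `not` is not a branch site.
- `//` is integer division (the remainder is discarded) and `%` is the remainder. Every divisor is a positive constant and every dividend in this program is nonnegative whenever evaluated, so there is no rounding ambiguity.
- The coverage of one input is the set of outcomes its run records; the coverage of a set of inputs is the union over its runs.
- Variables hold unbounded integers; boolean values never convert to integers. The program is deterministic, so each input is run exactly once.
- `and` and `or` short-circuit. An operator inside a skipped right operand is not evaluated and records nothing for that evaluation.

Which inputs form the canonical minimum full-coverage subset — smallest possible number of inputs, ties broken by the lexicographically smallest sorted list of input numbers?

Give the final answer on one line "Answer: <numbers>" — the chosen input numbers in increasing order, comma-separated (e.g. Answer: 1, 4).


input #1 (c=5, h=6): events B1->T, B3->E, B2->T, B4->T, B5->F; covers B1=T, B2=T, B3=E, B4=T, B5=F
input #2 (c=3, h=4): events B1->F, B3->S, B2->F, B4->F, B6->F; covers B1=F, B2=F, B3=S, B4=F, B6=F
input #3 (c=2, h=4): events B1->T, B3->E, B2->F, B4->F, B6->F; covers B1=T, B2=F, B3=E, B4=F, B6=F
input #4 (c=-2, h=7): events B1->T, B3->S, B2->F, B4->F, B6->T; covers B1=T, B2=F, B3=S, B4=F, B6=T
pool-wide coverage (11 outcomes): B1=T, B1=F, B2=T, B2=F, B3=S, B3=E, B4=T, B4=F, B5=F, B6=T, B6=F
every size-1 subset falls short of the 11 outcomes (best: 5/11)
every size-2 subset falls short of the 11 outcomes (best: 10/11)
at size 3, {1, 2, 4} reaches all 11 outcomes; every lexicographically earlier size-3 subset fails
Answer: 1, 2, 4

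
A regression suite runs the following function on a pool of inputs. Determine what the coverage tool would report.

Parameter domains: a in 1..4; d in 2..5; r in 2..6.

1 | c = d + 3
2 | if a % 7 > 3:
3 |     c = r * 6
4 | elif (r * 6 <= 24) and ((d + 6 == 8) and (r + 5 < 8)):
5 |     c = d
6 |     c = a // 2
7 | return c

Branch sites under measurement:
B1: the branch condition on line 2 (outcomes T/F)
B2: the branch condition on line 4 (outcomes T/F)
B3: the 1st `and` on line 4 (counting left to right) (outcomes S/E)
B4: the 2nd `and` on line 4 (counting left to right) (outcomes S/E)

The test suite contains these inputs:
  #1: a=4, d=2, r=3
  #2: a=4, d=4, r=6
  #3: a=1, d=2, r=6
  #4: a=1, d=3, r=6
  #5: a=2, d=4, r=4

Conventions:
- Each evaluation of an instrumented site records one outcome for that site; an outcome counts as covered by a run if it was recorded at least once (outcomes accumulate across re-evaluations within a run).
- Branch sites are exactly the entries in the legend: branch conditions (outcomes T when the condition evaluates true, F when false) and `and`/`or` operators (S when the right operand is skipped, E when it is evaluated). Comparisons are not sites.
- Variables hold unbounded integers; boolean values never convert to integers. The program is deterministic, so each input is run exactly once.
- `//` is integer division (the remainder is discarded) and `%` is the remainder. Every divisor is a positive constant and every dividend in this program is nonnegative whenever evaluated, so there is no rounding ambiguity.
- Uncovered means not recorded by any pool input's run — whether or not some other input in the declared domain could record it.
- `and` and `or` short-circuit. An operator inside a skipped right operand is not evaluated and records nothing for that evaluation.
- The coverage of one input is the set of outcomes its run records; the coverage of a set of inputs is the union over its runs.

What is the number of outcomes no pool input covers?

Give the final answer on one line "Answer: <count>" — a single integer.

run #1 (a=4, d=2, r=3) records B1=T
run #2 (a=4, d=4, r=6) records B1=T
run #3 (a=1, d=2, r=6) records B1=F, B2=F, B3=S
run #4 (a=1, d=3, r=6) records B1=F, B2=F, B3=S
run #5 (a=2, d=4, r=4) records B1=F, B2=F, B3=E, B4=S
union over the pool: B1=T, B1=F, B2=F, B3=S, B3=E, B4=S
uncovered (2 of 8): B2=T, B4=E

Answer: 2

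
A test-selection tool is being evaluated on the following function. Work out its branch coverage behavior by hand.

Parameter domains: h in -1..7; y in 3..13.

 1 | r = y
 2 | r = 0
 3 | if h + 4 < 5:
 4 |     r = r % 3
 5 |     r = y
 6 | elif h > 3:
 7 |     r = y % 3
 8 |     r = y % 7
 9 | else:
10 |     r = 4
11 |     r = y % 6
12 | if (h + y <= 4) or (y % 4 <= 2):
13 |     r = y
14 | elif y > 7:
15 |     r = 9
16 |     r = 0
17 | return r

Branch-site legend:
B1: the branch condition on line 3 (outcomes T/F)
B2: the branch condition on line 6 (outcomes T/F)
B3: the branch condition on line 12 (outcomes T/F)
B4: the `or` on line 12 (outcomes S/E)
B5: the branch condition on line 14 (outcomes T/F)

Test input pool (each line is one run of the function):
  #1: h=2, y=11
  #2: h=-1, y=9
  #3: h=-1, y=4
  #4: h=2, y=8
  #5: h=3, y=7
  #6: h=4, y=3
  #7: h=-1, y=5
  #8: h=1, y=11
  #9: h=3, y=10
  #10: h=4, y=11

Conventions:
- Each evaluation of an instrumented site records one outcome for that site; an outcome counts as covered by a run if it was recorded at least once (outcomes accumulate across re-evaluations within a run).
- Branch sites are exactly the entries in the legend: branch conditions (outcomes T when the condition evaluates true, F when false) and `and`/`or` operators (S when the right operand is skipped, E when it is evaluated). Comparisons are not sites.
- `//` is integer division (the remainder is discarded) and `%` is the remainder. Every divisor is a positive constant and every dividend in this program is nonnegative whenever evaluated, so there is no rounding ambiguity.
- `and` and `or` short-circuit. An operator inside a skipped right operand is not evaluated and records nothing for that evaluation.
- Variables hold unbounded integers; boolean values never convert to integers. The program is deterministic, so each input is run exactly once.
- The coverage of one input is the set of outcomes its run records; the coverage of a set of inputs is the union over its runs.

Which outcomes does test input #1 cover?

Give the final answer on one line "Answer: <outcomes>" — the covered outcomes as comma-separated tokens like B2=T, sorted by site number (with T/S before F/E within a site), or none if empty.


Tracing the run of input #1 (h=2, y=11):
  B1->F, B2->F, B4->E, B3->F, B5->T
distinct outcomes covered: B1=F, B2=F, B3=F, B4=E, B5=T
Answer: B1=F, B2=F, B3=F, B4=E, B5=T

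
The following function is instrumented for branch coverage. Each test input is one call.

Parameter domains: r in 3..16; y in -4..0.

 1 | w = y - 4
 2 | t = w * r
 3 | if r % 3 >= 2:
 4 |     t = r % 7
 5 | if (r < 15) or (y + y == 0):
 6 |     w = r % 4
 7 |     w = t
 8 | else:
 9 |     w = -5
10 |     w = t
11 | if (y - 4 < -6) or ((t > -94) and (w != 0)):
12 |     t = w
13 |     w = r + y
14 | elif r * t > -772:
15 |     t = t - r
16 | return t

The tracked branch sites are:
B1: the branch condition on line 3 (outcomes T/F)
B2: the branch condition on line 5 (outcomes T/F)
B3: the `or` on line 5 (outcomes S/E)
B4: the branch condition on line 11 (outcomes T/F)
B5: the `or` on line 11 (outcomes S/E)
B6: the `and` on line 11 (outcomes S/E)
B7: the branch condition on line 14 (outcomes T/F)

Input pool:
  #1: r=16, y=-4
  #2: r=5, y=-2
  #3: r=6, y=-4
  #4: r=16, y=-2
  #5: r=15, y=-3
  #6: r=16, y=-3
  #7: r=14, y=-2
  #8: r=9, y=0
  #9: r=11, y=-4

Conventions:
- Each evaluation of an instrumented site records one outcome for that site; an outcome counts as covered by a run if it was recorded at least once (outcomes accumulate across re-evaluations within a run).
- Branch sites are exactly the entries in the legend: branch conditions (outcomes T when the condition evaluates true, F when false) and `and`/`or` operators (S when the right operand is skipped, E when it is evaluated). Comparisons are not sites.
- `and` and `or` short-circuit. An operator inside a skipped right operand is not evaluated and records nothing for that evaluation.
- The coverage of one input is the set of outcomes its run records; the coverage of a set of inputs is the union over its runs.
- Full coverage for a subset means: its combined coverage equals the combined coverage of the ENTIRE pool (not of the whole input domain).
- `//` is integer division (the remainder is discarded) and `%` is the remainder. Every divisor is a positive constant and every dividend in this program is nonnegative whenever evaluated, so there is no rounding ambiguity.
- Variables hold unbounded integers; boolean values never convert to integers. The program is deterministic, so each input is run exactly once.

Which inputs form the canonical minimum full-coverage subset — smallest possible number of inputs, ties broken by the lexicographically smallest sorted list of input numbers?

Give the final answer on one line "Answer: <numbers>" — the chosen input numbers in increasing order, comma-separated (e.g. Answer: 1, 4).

#1 (r=16, y=-4) -> B1->F, B3->E, B2->F, B5->S, B4->T; covered: B1=F, B2=F, B3=E, B4=T, B5=S
#2 (r=5, y=-2) -> B1->T, B3->S, B2->T, B5->E, B6->E, B4->T; covered: B1=T, B2=T, B3=S, B4=T, B5=E, B6=E
#3 (r=6, y=-4) -> B1->F, B3->S, B2->T, B5->S, B4->T; covered: B1=F, B2=T, B3=S, B4=T, B5=S
#4 (r=16, y=-2) -> B1->F, B3->E, B2->F, B5->E, B6->S, B4->F, B7->F; covered: B1=F, B2=F, B3=E, B4=F, B5=E, B6=S, B7=F
#5 (r=15, y=-3) -> B1->F, B3->E, B2->F, B5->S, B4->T; covered: B1=F, B2=F, B3=E, B4=T, B5=S
#6 (r=16, y=-3) -> B1->F, B3->E, B2->F, B5->S, B4->T; covered: B1=F, B2=F, B3=E, B4=T, B5=S
#7 (r=14, y=-2) -> B1->T, B3->S, B2->T, B5->E, B6->E, B4->F, B7->T; covered: B1=T, B2=T, B3=S, B4=F, B5=E, B6=E, B7=T
#8 (r=9, y=0) -> B1->F, B3->S, B2->T, B5->E, B6->E, B4->T; covered: B1=F, B2=T, B3=S, B4=T, B5=E, B6=E
#9 (r=11, y=-4) -> B1->T, B3->S, B2->T, B5->S, B4->T; covered: B1=T, B2=T, B3=S, B4=T, B5=S
together the pool reaches 14 outcomes: B1=T, B1=F, B2=T, B2=F, B3=S, B3=E, B4=T, B4=F, B5=S, B5=E, B6=S, B6=E, B7=T, B7=F
no size-1 subset reaches all 14 outcomes (best union: 7/14)
no size-2 subset reaches all 14 outcomes (best union: 12/14)
at size 3, {1, 4, 7} reaches all 14 outcomes; every lexicographically earlier size-3 subset fails

Answer: 1, 4, 7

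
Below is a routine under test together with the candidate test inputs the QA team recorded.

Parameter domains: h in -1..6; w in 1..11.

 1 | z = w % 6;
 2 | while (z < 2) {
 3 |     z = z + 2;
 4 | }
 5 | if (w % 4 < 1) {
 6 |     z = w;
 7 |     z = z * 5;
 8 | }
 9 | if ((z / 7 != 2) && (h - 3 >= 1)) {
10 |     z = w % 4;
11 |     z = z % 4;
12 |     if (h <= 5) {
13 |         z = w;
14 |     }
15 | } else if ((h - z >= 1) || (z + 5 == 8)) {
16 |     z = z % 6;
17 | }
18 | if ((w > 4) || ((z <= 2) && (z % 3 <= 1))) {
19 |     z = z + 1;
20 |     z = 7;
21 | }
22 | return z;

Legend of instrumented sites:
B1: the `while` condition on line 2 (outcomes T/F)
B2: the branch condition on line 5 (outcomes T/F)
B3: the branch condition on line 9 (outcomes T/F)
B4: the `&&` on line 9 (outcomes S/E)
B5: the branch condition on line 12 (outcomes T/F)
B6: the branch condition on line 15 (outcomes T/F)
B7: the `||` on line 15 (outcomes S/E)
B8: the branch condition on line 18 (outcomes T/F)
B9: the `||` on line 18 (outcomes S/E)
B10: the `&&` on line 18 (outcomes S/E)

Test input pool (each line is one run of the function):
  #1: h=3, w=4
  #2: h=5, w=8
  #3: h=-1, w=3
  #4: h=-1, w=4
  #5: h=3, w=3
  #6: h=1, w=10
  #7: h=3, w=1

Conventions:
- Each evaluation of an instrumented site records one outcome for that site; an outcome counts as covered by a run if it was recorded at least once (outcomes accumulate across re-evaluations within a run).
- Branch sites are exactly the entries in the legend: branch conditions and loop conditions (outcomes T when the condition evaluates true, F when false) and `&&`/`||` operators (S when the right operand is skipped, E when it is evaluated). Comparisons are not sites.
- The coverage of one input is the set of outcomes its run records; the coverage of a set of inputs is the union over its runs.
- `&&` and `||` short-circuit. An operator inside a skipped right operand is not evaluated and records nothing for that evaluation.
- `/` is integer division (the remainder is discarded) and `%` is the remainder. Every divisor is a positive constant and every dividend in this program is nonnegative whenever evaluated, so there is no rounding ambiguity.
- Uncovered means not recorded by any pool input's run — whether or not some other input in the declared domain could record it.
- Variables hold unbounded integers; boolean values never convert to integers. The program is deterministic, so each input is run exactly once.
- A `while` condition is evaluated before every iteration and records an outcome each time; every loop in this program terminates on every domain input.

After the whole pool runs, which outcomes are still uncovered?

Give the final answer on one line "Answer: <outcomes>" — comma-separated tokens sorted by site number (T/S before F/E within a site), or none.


test 1 (h=3, w=4) fires B1->F, B2->T, B4->S, B3->F, B7->E, B6->F, B9->E, B10->S, B8->F; hits B1=F, B2=T, B3=F, B4=S, B6=F, B7=E, B8=F, B9=E, B10=S
test 2 (h=5, w=8) fires B1->F, B2->T, B4->E, B3->T, B5->T, B9->S, B8->T; hits B1=F, B2=T, B3=T, B4=E, B5=T, B8=T, B9=S
test 3 (h=-1, w=3) fires B1->F, B2->F, B4->E, B3->F, B7->E, B6->T, B9->E, B10->S, B8->F; hits B1=F, B2=F, B3=F, B4=E, B6=T, B7=E, B8=F, B9=E, B10=S
test 4 (h=-1, w=4) fires B1->F, B2->T, B4->S, B3->F, B7->E, B6->F, B9->E, B10->S, B8->F; hits B1=F, B2=T, B3=F, B4=S, B6=F, B7=E, B8=F, B9=E, B10=S
test 5 (h=3, w=3) fires B1->F, B2->F, B4->E, B3->F, B7->E, B6->T, B9->E, B10->S, B8->F; hits B1=F, B2=F, B3=F, B4=E, B6=T, B7=E, B8=F, B9=E, B10=S
test 6 (h=1, w=10) fires B1->F, B2->F, B4->E, B3->F, B7->E, B6->F, B9->S, B8->T; hits B1=F, B2=F, B3=F, B4=E, B6=F, B7=E, B8=T, B9=S
test 7 (h=3, w=1) fires B1->T, B1->F, B2->F, B4->E, B3->F, B7->E, B6->T, B9->E, B10->S, B8->F; hits B1=T, B1=F, B2=F, B3=F, B4=E, B6=T, B7=E, B8=F, B9=E, B10=S
union over the pool: B1=T, B1=F, B2=T, B2=F, B3=T, B3=F, B4=S, B4=E, B5=T, B6=T, B6=F, B7=E, B8=T, B8=F, B9=S, B9=E, B10=S
uncovered (3 of 20): B5=F, B7=S, B10=E
Answer: B5=F, B7=S, B10=E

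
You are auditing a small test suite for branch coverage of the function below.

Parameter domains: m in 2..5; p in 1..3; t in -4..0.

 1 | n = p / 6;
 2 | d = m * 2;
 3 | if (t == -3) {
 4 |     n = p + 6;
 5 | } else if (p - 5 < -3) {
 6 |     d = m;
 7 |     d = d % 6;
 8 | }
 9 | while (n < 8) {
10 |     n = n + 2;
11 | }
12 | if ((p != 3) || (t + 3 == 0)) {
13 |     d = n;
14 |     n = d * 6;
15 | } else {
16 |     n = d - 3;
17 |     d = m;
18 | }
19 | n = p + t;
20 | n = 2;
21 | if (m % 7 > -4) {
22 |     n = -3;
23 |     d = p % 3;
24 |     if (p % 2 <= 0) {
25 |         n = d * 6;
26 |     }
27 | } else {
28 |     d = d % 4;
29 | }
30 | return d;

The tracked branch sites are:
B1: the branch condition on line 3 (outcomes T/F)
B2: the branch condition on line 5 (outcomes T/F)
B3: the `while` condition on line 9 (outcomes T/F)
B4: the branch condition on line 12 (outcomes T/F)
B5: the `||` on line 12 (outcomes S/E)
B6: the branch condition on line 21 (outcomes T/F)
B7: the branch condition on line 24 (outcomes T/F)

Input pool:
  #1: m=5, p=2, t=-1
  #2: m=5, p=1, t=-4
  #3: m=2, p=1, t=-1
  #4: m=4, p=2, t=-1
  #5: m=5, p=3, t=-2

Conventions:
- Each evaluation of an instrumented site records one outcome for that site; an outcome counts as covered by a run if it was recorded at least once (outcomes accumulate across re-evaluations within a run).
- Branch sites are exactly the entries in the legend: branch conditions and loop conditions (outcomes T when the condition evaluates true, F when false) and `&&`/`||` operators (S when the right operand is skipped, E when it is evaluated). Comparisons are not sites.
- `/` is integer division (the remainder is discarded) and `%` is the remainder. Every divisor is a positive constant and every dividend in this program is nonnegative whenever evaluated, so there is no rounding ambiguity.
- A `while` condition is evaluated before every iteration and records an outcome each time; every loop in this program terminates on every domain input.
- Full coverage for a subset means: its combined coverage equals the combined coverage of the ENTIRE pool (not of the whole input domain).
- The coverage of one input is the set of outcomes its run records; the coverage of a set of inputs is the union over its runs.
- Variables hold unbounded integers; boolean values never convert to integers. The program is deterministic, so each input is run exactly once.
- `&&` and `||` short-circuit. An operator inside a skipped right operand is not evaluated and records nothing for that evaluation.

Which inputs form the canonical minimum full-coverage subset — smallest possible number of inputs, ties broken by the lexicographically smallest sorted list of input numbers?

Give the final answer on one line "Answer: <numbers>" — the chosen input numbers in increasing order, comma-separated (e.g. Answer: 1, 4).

input #1, m=5, p=2, t=-1: outcomes B1=F, B2=F, B3=T, B3=F, B4=T, B5=S, B6=T, B7=T
input #2, m=5, p=1, t=-4: outcomes B1=F, B2=T, B3=T, B3=F, B4=T, B5=S, B6=T, B7=F
input #3, m=2, p=1, t=-1: outcomes B1=F, B2=T, B3=T, B3=F, B4=T, B5=S, B6=T, B7=F
input #4, m=4, p=2, t=-1: outcomes B1=F, B2=F, B3=T, B3=F, B4=T, B5=S, B6=T, B7=T
input #5, m=5, p=3, t=-2: outcomes B1=F, B2=F, B3=T, B3=F, B4=F, B5=E, B6=T, B7=F
pool-wide coverage (12 outcomes): B1=F, B2=T, B2=F, B3=T, B3=F, B4=T, B4=F, B5=S, B5=E, B6=T, B7=T, B7=F
checked all size-1 subsets: none covers 12 outcomes (max 8/12)
checked all size-2 subsets: none covers 12 outcomes (max 11/12)
at size 3, {1, 2, 5} reaches all 12 outcomes; every lexicographically earlier size-3 subset fails

Answer: 1, 2, 5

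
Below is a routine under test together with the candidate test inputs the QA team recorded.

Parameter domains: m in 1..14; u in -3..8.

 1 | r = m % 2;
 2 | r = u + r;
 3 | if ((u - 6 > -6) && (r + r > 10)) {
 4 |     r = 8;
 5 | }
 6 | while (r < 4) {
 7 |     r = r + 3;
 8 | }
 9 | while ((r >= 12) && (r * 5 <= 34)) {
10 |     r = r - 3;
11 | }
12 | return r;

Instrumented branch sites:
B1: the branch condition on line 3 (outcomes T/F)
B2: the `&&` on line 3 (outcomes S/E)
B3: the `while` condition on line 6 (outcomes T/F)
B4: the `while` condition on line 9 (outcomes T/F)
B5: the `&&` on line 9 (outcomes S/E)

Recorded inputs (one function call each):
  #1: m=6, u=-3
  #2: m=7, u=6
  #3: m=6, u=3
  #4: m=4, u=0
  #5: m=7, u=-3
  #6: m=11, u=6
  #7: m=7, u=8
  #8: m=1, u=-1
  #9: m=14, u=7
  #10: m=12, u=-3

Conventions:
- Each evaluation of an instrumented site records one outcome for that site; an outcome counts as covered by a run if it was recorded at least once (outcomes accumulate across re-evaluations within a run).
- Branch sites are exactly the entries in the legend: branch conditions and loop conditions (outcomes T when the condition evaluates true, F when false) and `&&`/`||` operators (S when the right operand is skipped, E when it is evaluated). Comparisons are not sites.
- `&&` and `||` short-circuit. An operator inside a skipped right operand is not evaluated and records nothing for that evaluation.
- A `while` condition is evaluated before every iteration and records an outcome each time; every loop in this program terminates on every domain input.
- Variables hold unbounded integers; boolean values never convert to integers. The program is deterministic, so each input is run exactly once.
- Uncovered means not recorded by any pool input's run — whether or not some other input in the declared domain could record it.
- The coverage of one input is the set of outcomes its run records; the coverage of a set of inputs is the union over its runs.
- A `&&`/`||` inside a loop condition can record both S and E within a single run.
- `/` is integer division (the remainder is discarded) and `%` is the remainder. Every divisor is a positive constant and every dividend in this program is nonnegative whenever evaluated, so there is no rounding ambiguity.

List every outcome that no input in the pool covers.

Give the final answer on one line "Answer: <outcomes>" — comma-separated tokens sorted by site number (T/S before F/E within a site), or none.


#1 (m=6, u=-3) -> B2->S, B1->F, B3->T, B3->T, B3->T, B3->F, B5->S, B4->F; covered: B1=F, B2=S, B3=T, B3=F, B4=F, B5=S
#2 (m=7, u=6) -> B2->E, B1->T, B3->F, B5->S, B4->F; covered: B1=T, B2=E, B3=F, B4=F, B5=S
#3 (m=6, u=3) -> B2->E, B1->F, B3->T, B3->F, B5->S, B4->F; covered: B1=F, B2=E, B3=T, B3=F, B4=F, B5=S
#4 (m=4, u=0) -> B2->S, B1->F, B3->T, B3->T, B3->F, B5->S, B4->F; covered: B1=F, B2=S, B3=T, B3=F, B4=F, B5=S
#5 (m=7, u=-3) -> B2->S, B1->F, B3->T, B3->T, B3->F, B5->S, B4->F; covered: B1=F, B2=S, B3=T, B3=F, B4=F, B5=S
#6 (m=11, u=6) -> B2->E, B1->T, B3->F, B5->S, B4->F; covered: B1=T, B2=E, B3=F, B4=F, B5=S
#7 (m=7, u=8) -> B2->E, B1->T, B3->F, B5->S, B4->F; covered: B1=T, B2=E, B3=F, B4=F, B5=S
#8 (m=1, u=-1) -> B2->S, B1->F, B3->T, B3->T, B3->F, B5->S, B4->F; covered: B1=F, B2=S, B3=T, B3=F, B4=F, B5=S
#9 (m=14, u=7) -> B2->E, B1->T, B3->F, B5->S, B4->F; covered: B1=T, B2=E, B3=F, B4=F, B5=S
#10 (m=12, u=-3) -> B2->S, B1->F, B3->T, B3->T, B3->T, B3->F, B5->S, B4->F; covered: B1=F, B2=S, B3=T, B3=F, B4=F, B5=S
union over the pool: B1=T, B1=F, B2=S, B2=E, B3=T, B3=F, B4=F, B5=S
uncovered (2 of 10): B4=T, B5=E
Answer: B4=T, B5=E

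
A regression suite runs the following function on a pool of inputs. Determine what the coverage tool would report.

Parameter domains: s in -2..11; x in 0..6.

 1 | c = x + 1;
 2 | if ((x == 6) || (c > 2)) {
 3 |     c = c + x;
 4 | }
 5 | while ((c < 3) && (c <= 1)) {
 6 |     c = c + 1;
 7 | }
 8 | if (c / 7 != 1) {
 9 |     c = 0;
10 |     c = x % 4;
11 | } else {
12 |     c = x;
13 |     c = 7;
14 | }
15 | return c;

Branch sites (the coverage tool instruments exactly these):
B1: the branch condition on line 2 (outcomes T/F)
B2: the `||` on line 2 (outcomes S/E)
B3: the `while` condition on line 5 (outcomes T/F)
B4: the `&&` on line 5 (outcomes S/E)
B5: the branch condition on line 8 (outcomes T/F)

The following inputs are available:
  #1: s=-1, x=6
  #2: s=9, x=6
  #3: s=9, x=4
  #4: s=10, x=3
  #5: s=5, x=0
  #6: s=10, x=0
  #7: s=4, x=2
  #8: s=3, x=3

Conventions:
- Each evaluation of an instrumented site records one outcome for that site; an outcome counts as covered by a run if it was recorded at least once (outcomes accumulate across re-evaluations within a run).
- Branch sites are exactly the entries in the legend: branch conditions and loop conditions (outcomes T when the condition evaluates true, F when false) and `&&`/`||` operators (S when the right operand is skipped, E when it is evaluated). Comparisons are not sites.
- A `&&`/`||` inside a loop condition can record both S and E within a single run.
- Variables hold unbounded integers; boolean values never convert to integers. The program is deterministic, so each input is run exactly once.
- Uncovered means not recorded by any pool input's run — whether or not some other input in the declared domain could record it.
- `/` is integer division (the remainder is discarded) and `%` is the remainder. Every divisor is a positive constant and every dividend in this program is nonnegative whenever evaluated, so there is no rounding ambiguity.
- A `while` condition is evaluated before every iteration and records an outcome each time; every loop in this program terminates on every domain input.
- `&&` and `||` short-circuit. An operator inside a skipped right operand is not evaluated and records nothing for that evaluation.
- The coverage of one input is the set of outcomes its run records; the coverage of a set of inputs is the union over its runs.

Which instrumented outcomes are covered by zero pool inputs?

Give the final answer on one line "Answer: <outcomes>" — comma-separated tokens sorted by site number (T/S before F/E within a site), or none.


test 1 (s=-1, x=6) fires B2->S, B1->T, B4->S, B3->F, B5->F; hits B1=T, B2=S, B3=F, B4=S, B5=F
test 2 (s=9, x=6) fires B2->S, B1->T, B4->S, B3->F, B5->F; hits B1=T, B2=S, B3=F, B4=S, B5=F
test 3 (s=9, x=4) fires B2->E, B1->T, B4->S, B3->F, B5->F; hits B1=T, B2=E, B3=F, B4=S, B5=F
test 4 (s=10, x=3) fires B2->E, B1->T, B4->S, B3->F, B5->F; hits B1=T, B2=E, B3=F, B4=S, B5=F
test 5 (s=5, x=0) fires B2->E, B1->F, B4->E, B3->T, B4->E, B3->F, B5->T; hits B1=F, B2=E, B3=T, B3=F, B4=E, B5=T
test 6 (s=10, x=0) fires B2->E, B1->F, B4->E, B3->T, B4->E, B3->F, B5->T; hits B1=F, B2=E, B3=T, B3=F, B4=E, B5=T
test 7 (s=4, x=2) fires B2->E, B1->T, B4->S, B3->F, B5->T; hits B1=T, B2=E, B3=F, B4=S, B5=T
test 8 (s=3, x=3) fires B2->E, B1->T, B4->S, B3->F, B5->F; hits B1=T, B2=E, B3=F, B4=S, B5=F
union over the pool: B1=T, B1=F, B2=S, B2=E, B3=T, B3=F, B4=S, B4=E, B5=T, B5=F
uncovered (0 of 10): none
Answer: none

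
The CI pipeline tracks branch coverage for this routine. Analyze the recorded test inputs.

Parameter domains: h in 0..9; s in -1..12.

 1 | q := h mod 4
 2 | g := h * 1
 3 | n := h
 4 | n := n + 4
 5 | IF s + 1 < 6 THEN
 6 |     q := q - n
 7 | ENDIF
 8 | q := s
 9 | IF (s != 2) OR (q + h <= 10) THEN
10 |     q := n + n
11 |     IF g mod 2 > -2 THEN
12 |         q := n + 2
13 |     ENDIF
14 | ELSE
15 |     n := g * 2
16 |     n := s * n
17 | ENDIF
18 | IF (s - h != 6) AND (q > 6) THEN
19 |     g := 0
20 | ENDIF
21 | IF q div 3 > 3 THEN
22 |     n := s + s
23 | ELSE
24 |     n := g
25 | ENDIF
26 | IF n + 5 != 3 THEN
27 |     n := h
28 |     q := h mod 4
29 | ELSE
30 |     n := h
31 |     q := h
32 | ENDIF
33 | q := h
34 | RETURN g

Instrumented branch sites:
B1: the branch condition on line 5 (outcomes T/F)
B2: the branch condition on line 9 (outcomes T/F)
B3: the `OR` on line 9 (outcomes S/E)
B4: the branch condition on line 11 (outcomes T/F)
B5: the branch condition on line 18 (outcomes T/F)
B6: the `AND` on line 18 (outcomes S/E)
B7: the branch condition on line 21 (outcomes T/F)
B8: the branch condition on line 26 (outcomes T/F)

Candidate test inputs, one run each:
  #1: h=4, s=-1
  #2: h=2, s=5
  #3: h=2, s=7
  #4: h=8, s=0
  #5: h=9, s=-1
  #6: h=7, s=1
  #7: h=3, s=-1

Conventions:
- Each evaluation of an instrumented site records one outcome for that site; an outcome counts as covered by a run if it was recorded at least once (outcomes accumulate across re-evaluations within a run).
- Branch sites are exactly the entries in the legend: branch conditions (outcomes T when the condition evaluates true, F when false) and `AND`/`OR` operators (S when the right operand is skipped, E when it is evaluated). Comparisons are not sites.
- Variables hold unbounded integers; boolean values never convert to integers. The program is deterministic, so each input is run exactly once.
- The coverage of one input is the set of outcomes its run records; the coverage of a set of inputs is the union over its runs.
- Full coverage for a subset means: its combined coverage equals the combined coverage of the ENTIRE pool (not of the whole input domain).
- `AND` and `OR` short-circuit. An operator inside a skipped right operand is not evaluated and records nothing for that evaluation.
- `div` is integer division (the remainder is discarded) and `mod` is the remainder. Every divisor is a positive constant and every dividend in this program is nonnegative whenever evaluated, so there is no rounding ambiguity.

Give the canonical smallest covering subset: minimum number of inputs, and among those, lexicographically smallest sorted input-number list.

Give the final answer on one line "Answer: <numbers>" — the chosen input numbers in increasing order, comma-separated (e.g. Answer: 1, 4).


input #1, h=4, s=-1: events B1->T, B3->S, B2->T, B4->T, B6->E, B5->T, B7->F, B8->T; outcomes B1=T, B2=T, B3=S, B4=T, B5=T, B6=E, B7=F, B8=T
input #2, h=2, s=5: events B1->F, B3->S, B2->T, B4->T, B6->E, B5->T, B7->F, B8->T; outcomes B1=F, B2=T, B3=S, B4=T, B5=T, B6=E, B7=F, B8=T
input #3, h=2, s=7: events B1->F, B3->S, B2->T, B4->T, B6->E, B5->T, B7->F, B8->T; outcomes B1=F, B2=T, B3=S, B4=T, B5=T, B6=E, B7=F, B8=T
input #4, h=8, s=0: events B1->T, B3->S, B2->T, B4->T, B6->E, B5->T, B7->T, B8->T; outcomes B1=T, B2=T, B3=S, B4=T, B5=T, B6=E, B7=T, B8=T
input #5, h=9, s=-1: events B1->T, B3->S, B2->T, B4->T, B6->E, B5->T, B7->T, B8->F; outcomes B1=T, B2=T, B3=S, B4=T, B5=T, B6=E, B7=T, B8=F
input #6, h=7, s=1: events B1->T, B3->S, B2->T, B4->T, B6->E, B5->T, B7->T, B8->T; outcomes B1=T, B2=T, B3=S, B4=T, B5=T, B6=E, B7=T, B8=T
input #7, h=3, s=-1: events B1->T, B3->S, B2->T, B4->T, B6->E, B5->T, B7->F, B8->T; outcomes B1=T, B2=T, B3=S, B4=T, B5=T, B6=E, B7=F, B8=T
the full pool covers 11 outcomes: B1=T, B1=F, B2=T, B3=S, B4=T, B5=T, B6=E, B7=T, B7=F, B8=T, B8=F
every size-1 subset falls short of the 11 outcomes (best: 8/11)
the canonical winner is {2, 5}: size 2, full 11-outcome coverage, earliest index list among size-2 covers
Answer: 2, 5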